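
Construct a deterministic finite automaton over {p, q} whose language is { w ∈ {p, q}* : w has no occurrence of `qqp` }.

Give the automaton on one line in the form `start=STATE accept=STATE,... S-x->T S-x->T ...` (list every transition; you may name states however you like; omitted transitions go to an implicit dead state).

Track partial matches of the forbidden pattern `qqp`. State S3 is a dead state reached once `qqp` has occurred; every other state accepts. S0 means no part of `qqp` is currently matched.
With 4 states:
        p   q  
>* S0   S0  S1 
 * S1   S0  S2 
 * S2   S3  S2 
   S3   S3  S3 
(> = start, * = accepting)

start=S0 accept=S0,S1,S2 S0-p->S0 S0-q->S1 S1-p->S0 S1-q->S2 S2-p->S3 S2-q->S2 S3-p->S3 S3-q->S3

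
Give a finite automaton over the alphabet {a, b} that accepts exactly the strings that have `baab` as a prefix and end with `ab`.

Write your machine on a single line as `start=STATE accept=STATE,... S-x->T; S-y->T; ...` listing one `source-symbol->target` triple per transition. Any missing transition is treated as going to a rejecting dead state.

start=q0; accept=q5; q0-a->q1; q0-b->q2; q1-a->q1; q1-b->q1; q2-a->q3; q2-b->q1; q3-a->q4; q3-b->q1; q4-a->q1; q4-b->q5; q5-a->q6; q5-b->q7; q6-a->q6; q6-b->q5; q7-a->q6; q7-b->q7

Build one automaton per condition and run them in lockstep. The first has 6 states tracking whether the input so far still matches the prefix `baab`; the second has 3 states tracking how much of the suffix `ab` has currently been matched. A product state is a pair (one from each), accepting exactly when both do. Equivalent product states are then merged.
An 8-state machine:
        a   b  
>  q0   q1  q2 
   q1   q1  q1 
   q2   q3  q1 
   q3   q4  q1 
   q4   q1  q5 
 * q5   q6  q7 
   q6   q6  q5 
   q7   q6  q7 
(> = start, * = accepting)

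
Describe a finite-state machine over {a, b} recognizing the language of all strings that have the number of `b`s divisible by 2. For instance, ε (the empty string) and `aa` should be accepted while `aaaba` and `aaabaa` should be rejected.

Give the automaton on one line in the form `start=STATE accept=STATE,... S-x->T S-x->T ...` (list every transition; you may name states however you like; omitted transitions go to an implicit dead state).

start=q0 accept=q0 q0-a->q0 q0-b->q1 q1-a->q1 q1-b->q0

Keep the running count of `b`s modulo 2: each `b` advances along the cycle q0 → q1 → q0 while other symbols loop. Accept at q0.
        a   b  
>* q0   q0  q1 
   q1   q1  q0 
(> = start, * = accepting)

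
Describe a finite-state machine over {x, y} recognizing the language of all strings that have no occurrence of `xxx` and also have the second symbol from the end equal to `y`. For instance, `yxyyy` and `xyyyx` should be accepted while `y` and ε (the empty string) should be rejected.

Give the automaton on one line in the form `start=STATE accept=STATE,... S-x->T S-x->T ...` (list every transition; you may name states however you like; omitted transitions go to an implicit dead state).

Handle the two conditions separately and then intersect. One (4 states) tracks partial matches of the forbidden pattern `xxx`; the other (7 states) tracks the last 2 symbols read. Each combined state is a pair, one component from each; accept when both components accept.
With 11 states:
          x    y  
>  q0     q1   q2 
   q1     q3   q4 
   q2     q5   q6 
   q3     q7   q4 
   q4     q5   q6 
 * q5     q3   q4 
 * q6     q5   q6 
   q7     q7   q8 
   q8     q9  q10 
   q9     q7   q8 
   q10    q9  q10 
(> = start, * = accepting)

start=q0 accept=q5,q6 q0-x->q1 q0-y->q2 q1-x->q3 q1-y->q4 q2-x->q5 q2-y->q6 q3-x->q7 q3-y->q4 q4-x->q5 q4-y->q6 q5-x->q3 q5-y->q4 q6-x->q5 q6-y->q6 q7-x->q7 q7-y->q8 q8-x->q9 q8-y->q10 q9-x->q7 q9-y->q8 q10-x->q9 q10-y->q10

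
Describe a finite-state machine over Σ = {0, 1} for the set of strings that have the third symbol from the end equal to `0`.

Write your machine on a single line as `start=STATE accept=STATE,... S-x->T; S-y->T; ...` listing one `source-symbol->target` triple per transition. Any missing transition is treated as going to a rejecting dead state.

start=A; accept=H,I,J,K; A-0->B; A-1->C; B-0->D; B-1->E; C-0->F; C-1->G; D-0->H; D-1->I; E-0->J; E-1->K; F-0->L; F-1->M; G-0->N; G-1->O; H-0->H; H-1->I; I-0->J; I-1->K; J-0->L; J-1->M; K-0->N; K-1->O; L-0->H; L-1->I; M-0->J; M-1->K; N-0->L; N-1->M; O-0->N; O-1->O

Because acceptance depends on a position counted from the end, the machine has to buffer the most recent 3 symbols. Make each state the string of the last up-to-3 symbols read; on input `x` shift the window left and append `x`. Accept when the buffered window has length 3 and begins with `0`.
With 15 states:
       0  1 
>  A   B  C 
   B   D  E 
   C   F  G 
   D   H  I 
   E   J  K 
   F   L  M 
   G   N  O 
 * H   H  I 
 * I   J  K 
 * J   L  M 
 * K   N  O 
   L   H  I 
   M   J  K 
   N   L  M 
   O   N  O 
(> = start, * = accepting)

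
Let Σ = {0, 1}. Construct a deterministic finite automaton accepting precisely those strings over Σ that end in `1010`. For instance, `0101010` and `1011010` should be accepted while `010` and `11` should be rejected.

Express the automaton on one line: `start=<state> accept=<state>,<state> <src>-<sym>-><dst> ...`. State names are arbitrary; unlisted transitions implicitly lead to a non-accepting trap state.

start=S0 accept=S4 S0-0->S0 S0-1->S1 S1-0->S2 S1-1->S1 S2-0->S0 S2-1->S3 S3-0->S4 S3-1->S1 S4-0->S0 S4-1->S3

Let each state record the length of the longest suffix of the input read so far that is also a prefix of `1010`. S1 means the last symbol is `1`; S2 means the last 2 symbols are `10`; S3 means the last 3 symbols are `101`; S4 means the last 4 symbols are `1010`. Accept only at S4, where the string currently ends in `1010`.
A 5-state machine:
        0   1  
>  S0   S0  S1 
   S1   S2  S1 
   S2   S0  S3 
   S3   S4  S1 
 * S4   S0  S3 
(> = start, * = accepting)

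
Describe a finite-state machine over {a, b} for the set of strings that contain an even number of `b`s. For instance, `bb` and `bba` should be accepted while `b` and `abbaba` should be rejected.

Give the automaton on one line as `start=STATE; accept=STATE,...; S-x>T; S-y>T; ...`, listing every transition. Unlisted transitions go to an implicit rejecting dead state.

Keep the running count of `b`s modulo 2: each `b` advances along the cycle q0 → q1 → q0 while other symbols loop. Accept at q0.
2 states suffice.
        a   b  
>* q0   q0  q1 
   q1   q1  q0 
(> = start, * = accepting)

start=q0; accept=q0; q0-a>q0; q0-b>q1; q1-a>q1; q1-b>q0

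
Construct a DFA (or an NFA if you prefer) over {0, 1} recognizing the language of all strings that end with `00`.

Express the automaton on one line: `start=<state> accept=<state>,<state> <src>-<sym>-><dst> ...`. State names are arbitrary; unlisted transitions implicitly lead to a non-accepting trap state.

start=A accept=C A-0->B A-1->A B-0->C B-1->A C-0->C C-1->A

Remember how much of `00` the current input suffix matches. State A means no match yet; B means the last symbol is `0`; C means the last 2 symbols are `00`. Only C accepts. On a mismatch, fall back to the longest proper suffix that is still a prefix of `00`.
       0  1 
>  A   B  A 
   B   C  A 
 * C   C  A 
(> = start, * = accepting)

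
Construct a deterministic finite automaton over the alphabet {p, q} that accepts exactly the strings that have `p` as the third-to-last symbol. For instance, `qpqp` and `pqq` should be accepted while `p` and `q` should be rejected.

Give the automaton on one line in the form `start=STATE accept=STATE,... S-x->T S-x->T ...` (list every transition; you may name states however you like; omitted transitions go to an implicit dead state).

Because acceptance depends on a position counted from the end, the machine has to buffer the most recent 3 symbols. Make each state the string of the last up-to-3 symbols read; on input `x` shift the window left and append `x`. Accept when the buffered window has length 3 and begins with `p`.
A 15-state machine:
       p  q 
>  A   B  C 
   B   D  E 
   C   F  G 
   D   H  I 
   E   J  K 
   F   L  M 
   G   N  O 
 * H   H  I 
 * I   J  K 
 * J   L  M 
 * K   N  O 
   L   H  I 
   M   J  K 
   N   L  M 
   O   N  O 
(> = start, * = accepting)

start=A accept=H,I,J,K A-p->B A-q->C B-p->D B-q->E C-p->F C-q->G D-p->H D-q->I E-p->J E-q->K F-p->L F-q->M G-p->N G-q->O H-p->H H-q->I I-p->J I-q->K J-p->L J-q->M K-p->N K-q->O L-p->H L-q->I M-p->J M-q->K N-p->L N-q->M O-p->N O-q->O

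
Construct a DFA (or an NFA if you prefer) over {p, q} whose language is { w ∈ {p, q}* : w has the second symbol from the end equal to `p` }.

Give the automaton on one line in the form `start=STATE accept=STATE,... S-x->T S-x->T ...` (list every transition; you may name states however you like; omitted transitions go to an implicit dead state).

start=S0 accept=S3,S4 S0-p->S1 S0-q->S2 S1-p->S3 S1-q->S4 S2-p->S5 S2-q->S6 S3-p->S3 S3-q->S4 S4-p->S5 S4-q->S6 S5-p->S3 S5-q->S4 S6-p->S5 S6-q->S6

A DFA must remember the last 2 symbols (since which symbol is second-to-last isn't known until the input ends). Use one state per possible window of the last ≤2 symbols; accept from those whose window starts with `p`.
With 7 states:
        p   q  
>  S0   S1  S2 
   S1   S3  S4 
   S2   S5  S6 
 * S3   S3  S4 
 * S4   S5  S6 
   S5   S3  S4 
   S6   S5  S6 
(> = start, * = accepting)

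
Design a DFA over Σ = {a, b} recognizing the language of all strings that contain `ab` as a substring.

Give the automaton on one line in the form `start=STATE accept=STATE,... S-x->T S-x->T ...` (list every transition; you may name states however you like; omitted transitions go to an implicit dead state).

Track how much of `ab` has been matched so far: state S0 is no progress, S2 is the absorbing accept state reached once `ab` has occurred. Intermediate states record partial matches; on a mismatch, fall back to the longest reusable overlap.
With 3 states:
        a   b  
>  S0   S1  S0 
   S1   S1  S2 
 * S2   S2  S2 
(> = start, * = accepting)

start=S0 accept=S2 S0-a->S1 S0-b->S0 S1-a->S1 S1-b->S2 S2-a->S2 S2-b->S2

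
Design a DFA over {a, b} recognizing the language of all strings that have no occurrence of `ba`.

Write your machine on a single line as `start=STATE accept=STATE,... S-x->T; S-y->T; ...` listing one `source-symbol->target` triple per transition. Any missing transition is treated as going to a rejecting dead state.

This is the complement of 'contains `ba`'. Use the same substring-matching states — S0 through S2 holding how much of `ba` has just been matched — but flip the accepting set: everything except the trap S2 accepts.
        a   b  
>* S0   S0  S1 
 * S1   S2  S1 
   S2   S2  S2 
(> = start, * = accepting)

start=S0; accept=S0,S1; S0-a->S0; S0-b->S1; S1-a->S2; S1-b->S1; S2-a->S2; S2-b->S2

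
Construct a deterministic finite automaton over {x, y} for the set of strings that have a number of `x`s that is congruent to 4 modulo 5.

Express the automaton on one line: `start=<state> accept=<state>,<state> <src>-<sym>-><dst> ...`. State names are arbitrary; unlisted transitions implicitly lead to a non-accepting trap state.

The only thing that matters is how many `x`s have appeared, reduced mod 5. Use one state per residue: q0 for 0, …, q4 for 4. Reading `x` moves to the next residue; anything else stays put. q4 is accepting.
        x   y  
>  q0   q1  q0 
   q1   q2  q1 
   q2   q3  q2 
   q3   q4  q3 
 * q4   q0  q4 
(> = start, * = accepting)

start=q0 accept=q4 q0-x->q1 q0-y->q0 q1-x->q2 q1-y->q1 q2-x->q3 q2-y->q2 q3-x->q4 q3-y->q3 q4-x->q0 q4-y->q4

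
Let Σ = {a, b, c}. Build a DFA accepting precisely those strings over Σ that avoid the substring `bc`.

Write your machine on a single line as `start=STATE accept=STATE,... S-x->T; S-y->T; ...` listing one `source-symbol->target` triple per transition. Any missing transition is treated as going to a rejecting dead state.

start=S0; accept=S0,S1; S0-a->S0; S0-b->S1; S0-c->S0; S1-a->S0; S1-b->S1; S1-c->S2; S2-a->S2; S2-b->S2; S2-c->S2

This is the complement of 'contains `bc`'. Use the same substring-matching states — S0 through S2 holding how much of `bc` has just been matched — but flip the accepting set: everything except the trap S2 accepts.
3 states suffice.
        a   b   c  
>* S0   S0  S1  S0 
 * S1   S0  S1  S2 
   S2   S2  S2  S2 
(> = start, * = accepting)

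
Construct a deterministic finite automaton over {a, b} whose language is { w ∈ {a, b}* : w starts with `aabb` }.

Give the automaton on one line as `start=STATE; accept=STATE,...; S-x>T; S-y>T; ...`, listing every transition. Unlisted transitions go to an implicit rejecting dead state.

start=S0; accept=S4; S0-a>S1; S0-b>S5; S1-a>S2; S1-b>S5; S2-a>S5; S2-b>S3; S3-a>S5; S3-b>S4; S4-a>S4; S4-b>S4; S5-a>S5; S5-b>S5

Check the first 4 symbols one by one: S0 through S3 record how many have matched `aabb` so far; any wrong symbol goes to the dead state S5. After all 4 match we enter the accepting sink S4.
A 6-state machine:
        a   b  
>  S0   S1  S5 
   S1   S2  S5 
   S2   S5  S3 
   S3   S5  S4 
 * S4   S4  S4 
   S5   S5  S5 
(> = start, * = accepting)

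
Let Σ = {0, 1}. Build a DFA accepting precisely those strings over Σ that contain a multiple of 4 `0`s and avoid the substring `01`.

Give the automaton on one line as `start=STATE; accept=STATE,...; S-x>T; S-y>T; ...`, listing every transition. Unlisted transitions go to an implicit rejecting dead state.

Run two small machines in parallel and take their product. One (4 states) tracks the count of `0`s modulo 4; the other (3 states) tracks partial matches of the forbidden pattern `01`. Each combined state is a pair, one component from each; accept when both components accept.
9 states suffice.
        0   1  
>* S0   S1  S0 
   S1   S2  S3 
   S2   S4  S5 
   S3   S5  S3 
   S4   S6  S7 
   S5   S7  S5 
 * S6   S1  S8 
   S7   S8  S7 
   S8   S3  S8 
(> = start, * = accepting)

start=S0; accept=S0,S6; S0-0>S1; S0-1>S0; S1-0>S2; S1-1>S3; S2-0>S4; S2-1>S5; S3-0>S5; S3-1>S3; S4-0>S6; S4-1>S7; S5-0>S7; S5-1>S5; S6-0>S1; S6-1>S8; S7-0>S8; S7-1>S7; S8-0>S3; S8-1>S8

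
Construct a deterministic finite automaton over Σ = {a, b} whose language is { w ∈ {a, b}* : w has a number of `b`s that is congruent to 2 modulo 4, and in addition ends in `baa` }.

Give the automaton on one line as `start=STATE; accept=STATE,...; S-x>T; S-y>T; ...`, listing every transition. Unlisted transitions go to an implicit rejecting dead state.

start=q0; accept=q8; q0-a>q0; q0-b>q1; q1-a>q2; q1-b>q3; q2-a>q4; q2-b>q3; q3-a>q5; q3-b>q6; q4-a>q7; q4-b>q3; q5-a>q8; q5-b>q6; q6-a>q9; q6-b>q10; q7-a>q7; q7-b>q3; q8-a>q11; q8-b>q6; q9-a>q12; q9-b>q10; q10-a>q13; q10-b>q1; q11-a>q11; q11-b>q6; q12-a>q14; q12-b>q10; q13-a>q15; q13-b>q1; q14-a>q14; q14-b>q10; q15-a>q0; q15-b>q1

Build one automaton per condition and run them in lockstep. The first has 4 states tracking the count of `b`s modulo 4; the second has 4 states tracking how much of the suffix `baa` has currently been matched. A product state is a pair (one from each), accepting exactly when both do.
A 16-state machine:
          a    b  
>  q0     q0   q1 
   q1     q2   q3 
   q2     q4   q3 
   q3     q5   q6 
   q4     q7   q3 
   q5     q8   q6 
   q6     q9  q10 
   q7     q7   q3 
 * q8    q11   q6 
   q9    q12  q10 
   q10   q13   q1 
   q11   q11   q6 
   q12   q14  q10 
   q13   q15   q1 
   q14   q14  q10 
   q15    q0   q1 
(> = start, * = accepting)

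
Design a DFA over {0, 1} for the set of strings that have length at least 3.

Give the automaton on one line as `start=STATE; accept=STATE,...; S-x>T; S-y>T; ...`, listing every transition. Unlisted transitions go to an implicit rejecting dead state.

Count input length up to 4: every symbol moves from s0 toward s4, which means 'more than 3' and absorbs. Accept from {s3, s4}.
        0   1  
>  s0   s1  s1 
   s1   s2  s2 
   s2   s3  s3 
 * s3   s4  s4 
 * s4   s4  s4 
(> = start, * = accepting)

start=s0; accept=s3,s4; s0-0>s1; s0-1>s1; s1-0>s2; s1-1>s2; s2-0>s3; s2-1>s3; s3-0>s4; s3-1>s4; s4-0>s4; s4-1>s4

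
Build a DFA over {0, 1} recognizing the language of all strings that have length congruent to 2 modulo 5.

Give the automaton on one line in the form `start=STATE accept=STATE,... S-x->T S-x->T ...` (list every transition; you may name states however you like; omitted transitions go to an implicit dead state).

start=S0 accept=S2 S0-0->S1 S0-1->S1 S1-0->S2 S1-1->S2 S2-0->S3 S2-1->S3 S3-0->S4 S3-1->S4 S4-0->S0 S4-1->S0

Count input length modulo 5: every symbol advances one step around the cycle S0 → S1 → S2 → S3 → S4 → S0. Accept at S2.
        0   1  
>  S0   S1  S1 
   S1   S2  S2 
 * S2   S3  S3 
   S3   S4  S4 
   S4   S0  S0 
(> = start, * = accepting)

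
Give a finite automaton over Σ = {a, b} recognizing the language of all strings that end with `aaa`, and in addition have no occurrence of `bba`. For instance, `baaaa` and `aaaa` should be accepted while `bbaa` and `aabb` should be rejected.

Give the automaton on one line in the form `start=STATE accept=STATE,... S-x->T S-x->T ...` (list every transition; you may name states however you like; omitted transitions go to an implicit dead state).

Run two small machines in parallel and take their product. One (4 states) tracks how much of the suffix `aaa` has currently been matched; the other (4 states) tracks partial matches of the forbidden pattern `bba`. Each combined state is a pair, one component from each; accept when both components accept. Equivalent product states are then merged.
A 6-state machine:
        a   b  
>  q0   q1  q2 
   q1   q3  q2 
   q2   q1  q4 
   q3   q5  q2 
   q4   q4  q4 
 * q5   q5  q2 
(> = start, * = accepting)

start=q0 accept=q5 q0-a->q1 q0-b->q2 q1-a->q3 q1-b->q2 q2-a->q1 q2-b->q4 q3-a->q5 q3-b->q2 q4-a->q4 q4-b->q4 q5-a->q5 q5-b->q2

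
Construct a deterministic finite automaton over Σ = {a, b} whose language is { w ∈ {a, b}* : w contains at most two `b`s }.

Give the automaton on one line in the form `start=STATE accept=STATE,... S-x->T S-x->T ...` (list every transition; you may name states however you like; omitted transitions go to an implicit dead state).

start=q0 accept=q0,q1,q2 q0-a->q0 q0-b->q1 q1-a->q1 q1-b->q2 q2-a->q2 q2-b->q3 q3-a->q3 q3-b->q3

Only the number of `b`s matters, and only up to 3. Make a chain q0 → q1 → q2 → q3 advanced by each `b` (with q3 absorbing); every other symbol self-loops. The accepting set is {q0, q1, q2}.
A 4-state machine:
        a   b  
>* q0   q0  q1 
 * q1   q1  q2 
 * q2   q2  q3 
   q3   q3  q3 
(> = start, * = accepting)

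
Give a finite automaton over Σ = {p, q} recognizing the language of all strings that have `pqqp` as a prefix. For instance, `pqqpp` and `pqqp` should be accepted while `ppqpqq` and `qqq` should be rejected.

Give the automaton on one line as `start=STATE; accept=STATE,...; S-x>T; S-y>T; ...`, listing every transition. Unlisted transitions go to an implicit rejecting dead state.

start=s0; accept=s4; s0-p>s1; s0-q>s5; s1-p>s5; s1-q>s2; s2-p>s5; s2-q>s3; s3-p>s4; s3-q>s5; s4-p>s4; s4-q>s4; s5-p>s5; s5-q>s5

Walk along `pqqp` while the input agrees: from s0 take `p` to s1, and so on. Any deviation drops to the rejecting sink s5. Once s4 is reached the prefix is confirmed and every continuation is accepted.
With 6 states:
        p   q  
>  s0   s1  s5 
   s1   s5  s2 
   s2   s5  s3 
   s3   s4  s5 
 * s4   s4  s4 
   s5   s5  s5 
(> = start, * = accepting)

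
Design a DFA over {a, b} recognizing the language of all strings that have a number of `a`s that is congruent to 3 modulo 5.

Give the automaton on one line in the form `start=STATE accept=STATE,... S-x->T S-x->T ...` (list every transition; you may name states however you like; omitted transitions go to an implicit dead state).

start=q0 accept=q3 q0-a->q1 q0-b->q0 q1-a->q2 q1-b->q1 q2-a->q3 q2-b->q2 q3-a->q4 q3-b->q3 q4-a->q0 q4-b->q4

Keep the running count of `a`s modulo 5: each `a` advances along the cycle q0 → q1 → q2 → q3 → q4 → q0 while other symbols loop. Accept at q3.
With 5 states:
        a   b  
>  q0   q1  q0 
   q1   q2  q1 
   q2   q3  q2 
 * q3   q4  q3 
   q4   q0  q4 
(> = start, * = accepting)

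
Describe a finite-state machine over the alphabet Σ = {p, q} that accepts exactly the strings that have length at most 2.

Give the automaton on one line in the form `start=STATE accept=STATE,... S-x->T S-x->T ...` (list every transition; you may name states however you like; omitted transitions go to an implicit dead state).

start=A accept=A,B,C A-p->B A-q->B B-p->C B-q->C C-p->D C-q->D D-p->D D-q->D

Count input length up to 3: every symbol moves from A toward D, which means 'more than 2' and absorbs. Accept from {A, B, C}.
With 4 states:
       p  q 
>* A   B  B 
 * B   C  C 
 * C   D  D 
   D   D  D 
(> = start, * = accepting)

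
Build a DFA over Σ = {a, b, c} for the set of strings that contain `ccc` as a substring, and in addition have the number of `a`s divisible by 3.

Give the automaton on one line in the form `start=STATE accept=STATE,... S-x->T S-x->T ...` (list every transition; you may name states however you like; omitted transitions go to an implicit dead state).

Handle the two conditions separately and then intersect. One (4 states) tracks whether and how much of `ccc` has been seen; the other (3 states) tracks the count of `a`s modulo 3. Each combined state is a pair, one component from each; accept when both components accept.
A 12-state machine:
          a    b    c  
>  s0     s1   s0   s2 
   s1     s3   s1   s4 
   s2     s1   s0   s5 
   s3     s0   s3   s6 
   s4     s3   s1   s7 
   s5     s1   s0   s8 
   s6     s0   s3   s9 
   s7     s3   s1  s10 
 * s8    s10   s8   s8 
   s9     s0   s3  s11 
   s10   s11  s10  s10 
   s11    s8  s11  s11 
(> = start, * = accepting)

start=s0 accept=s8 s0-a->s1 s0-b->s0 s0-c->s2 s1-a->s3 s1-b->s1 s1-c->s4 s2-a->s1 s2-b->s0 s2-c->s5 s3-a->s0 s3-b->s3 s3-c->s6 s4-a->s3 s4-b->s1 s4-c->s7 s5-a->s1 s5-b->s0 s5-c->s8 s6-a->s0 s6-b->s3 s6-c->s9 s7-a->s3 s7-b->s1 s7-c->s10 s8-a->s10 s8-b->s8 s8-c->s8 s9-a->s0 s9-b->s3 s9-c->s11 s10-a->s11 s10-b->s10 s10-c->s10 s11-a->s8 s11-b->s11 s11-c->s11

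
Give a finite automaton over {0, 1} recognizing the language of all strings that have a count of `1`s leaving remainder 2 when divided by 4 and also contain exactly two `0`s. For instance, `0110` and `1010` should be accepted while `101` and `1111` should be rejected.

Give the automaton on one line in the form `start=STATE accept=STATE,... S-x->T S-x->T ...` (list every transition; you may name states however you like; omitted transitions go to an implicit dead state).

Run two small machines in parallel and take their product. The first has 4 states tracking the count of `1`s modulo 4; the second has 4 states tracking the count of `0`s, saturating at 3. A product state is a pair (one from each), accepting exactly when both do. After merging equivalent states the machine shrinks.
13 states suffice.
          0    1  
>  q0     q1   q2 
   q1     q3   q4 
   q2     q4   q5 
   q3     q6   q7 
   q4     q7   q8 
   q5     q8   q9 
   q6     q6   q6 
   q7     q6  q10 
   q8    q10  q11 
   q9    q11   q0 
 * q10    q6  q12 
   q11   q12   q1 
   q12    q6   q3 
(> = start, * = accepting)

start=q0 accept=q10 q0-0->q1 q0-1->q2 q1-0->q3 q1-1->q4 q2-0->q4 q2-1->q5 q3-0->q6 q3-1->q7 q4-0->q7 q4-1->q8 q5-0->q8 q5-1->q9 q6-0->q6 q6-1->q6 q7-0->q6 q7-1->q10 q8-0->q10 q8-1->q11 q9-0->q11 q9-1->q0 q10-0->q6 q10-1->q12 q11-0->q12 q11-1->q1 q12-0->q6 q12-1->q3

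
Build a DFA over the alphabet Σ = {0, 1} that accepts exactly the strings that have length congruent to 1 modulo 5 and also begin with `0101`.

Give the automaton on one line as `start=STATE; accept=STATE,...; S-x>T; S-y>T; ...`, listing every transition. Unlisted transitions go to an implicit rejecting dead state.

start=q0; accept=q11; q0-0>q1; q0-1>q2; q1-0>q3; q1-1>q4; q2-0>q3; q2-1>q3; q3-0>q5; q3-1>q5; q4-0>q6; q4-1>q5; q5-0>q7; q5-1>q7; q6-0>q7; q6-1>q8; q7-0>q9; q7-1>q9; q8-0>q10; q8-1>q10; q9-0>q2; q9-1>q2; q10-0>q11; q10-1>q11; q11-0>q12; q11-1>q12; q12-0>q13; q12-1>q13; q13-0>q8; q13-1>q8

Run two small machines in parallel and take their product. One (5 states) tracks the input length modulo 5; the other (6 states) tracks whether the input so far still matches the prefix `0101`. Each combined state is a pair, one component from each; accept when both components accept.
14 states suffice.
          0    1  
>  q0     q1   q2 
   q1     q3   q4 
   q2     q3   q3 
   q3     q5   q5 
   q4     q6   q5 
   q5     q7   q7 
   q6     q7   q8 
   q7     q9   q9 
   q8    q10  q10 
   q9     q2   q2 
   q10   q11  q11 
 * q11   q12  q12 
   q12   q13  q13 
   q13    q8   q8 
(> = start, * = accepting)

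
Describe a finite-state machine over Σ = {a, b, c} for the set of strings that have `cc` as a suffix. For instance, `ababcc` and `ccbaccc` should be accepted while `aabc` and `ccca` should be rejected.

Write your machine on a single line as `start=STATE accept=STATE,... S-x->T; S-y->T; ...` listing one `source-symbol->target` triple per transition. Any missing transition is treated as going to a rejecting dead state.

Let each state record the length of the longest suffix of the input read so far that is also a prefix of `cc`. s1 means the last symbol is `c`; s2 means the last 2 symbols are `cc`. Accept only at s2, where the string currently ends in `cc`.
3 states suffice.
        a   b   c  
>  s0   s0  s0  s1 
   s1   s0  s0  s2 
 * s2   s0  s0  s2 
(> = start, * = accepting)

start=s0; accept=s2; s0-a->s0; s0-b->s0; s0-c->s1; s1-a->s0; s1-b->s0; s1-c->s2; s2-a->s0; s2-b->s0; s2-c->s2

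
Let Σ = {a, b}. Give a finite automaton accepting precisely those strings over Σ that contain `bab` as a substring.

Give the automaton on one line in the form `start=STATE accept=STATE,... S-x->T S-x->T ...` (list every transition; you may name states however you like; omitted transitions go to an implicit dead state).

start=q0 accept=q3 q0-a->q0 q0-b->q1 q1-a->q2 q1-b->q1 q2-a->q0 q2-b->q3 q3-a->q3 q3-b->q3

Track how much of `bab` has been matched so far: state q0 is no progress, q3 is the absorbing accept state reached once `bab` has occurred. Intermediate states record partial matches; on a mismatch, fall back to the longest reusable overlap.
4 states suffice.
        a   b  
>  q0   q0  q1 
   q1   q2  q1 
   q2   q0  q3 
 * q3   q3  q3 
(> = start, * = accepting)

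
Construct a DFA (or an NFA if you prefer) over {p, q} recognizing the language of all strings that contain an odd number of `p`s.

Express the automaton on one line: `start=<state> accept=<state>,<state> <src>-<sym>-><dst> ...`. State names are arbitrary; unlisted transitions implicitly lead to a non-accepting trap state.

The only thing that matters is how many `p`s have appeared, reduced mod 2. Use one state per residue: S0 for 0, …, S1 for 1. Reading `p` moves to the next residue; anything else stays put. S1 is accepting.
2 states suffice.
        p   q  
>  S0   S1  S0 
 * S1   S0  S1 
(> = start, * = accepting)

start=S0 accept=S1 S0-p->S1 S0-q->S0 S1-p->S0 S1-q->S1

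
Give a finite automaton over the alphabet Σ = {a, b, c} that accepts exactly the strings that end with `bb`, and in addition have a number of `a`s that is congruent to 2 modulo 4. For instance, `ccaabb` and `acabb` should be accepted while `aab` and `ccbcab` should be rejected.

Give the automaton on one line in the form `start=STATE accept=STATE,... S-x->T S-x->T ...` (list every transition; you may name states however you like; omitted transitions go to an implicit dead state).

Run two small machines in parallel and take their product. The first has 3 states tracking how much of the suffix `bb` has currently been matched; the second has 4 states tracking the count of `a`s modulo 4. A product state is a pair (one from each), accepting exactly when both do. Equivalent product states are then merged.
A 6-state machine:
        a   b   c  
>  S0   S1  S0  S0 
   S1   S2  S1  S1 
   S2   S3  S4  S2 
   S3   S0  S3  S3 
   S4   S3  S5  S2 
 * S5   S3  S5  S2 
(> = start, * = accepting)

start=S0 accept=S5 S0-a->S1 S0-b->S0 S0-c->S0 S1-a->S2 S1-b->S1 S1-c->S1 S2-a->S3 S2-b->S4 S2-c->S2 S3-a->S0 S3-b->S3 S3-c->S3 S4-a->S3 S4-b->S5 S4-c->S2 S5-a->S3 S5-b->S5 S5-c->S2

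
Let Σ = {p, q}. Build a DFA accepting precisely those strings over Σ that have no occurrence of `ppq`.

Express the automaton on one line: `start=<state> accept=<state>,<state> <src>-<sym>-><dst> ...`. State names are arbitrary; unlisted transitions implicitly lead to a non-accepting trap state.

start=s0 accept=s0,s1,s2 s0-p->s1 s0-q->s0 s1-p->s2 s1-q->s0 s2-p->s2 s2-q->s3 s3-p->s3 s3-q->s3

This is the complement of 'contains `ppq`'. Use the same substring-matching states — s0 through s3 holding how much of `ppq` has just been matched — but flip the accepting set: everything except the trap s3 accepts.
        p   q  
>* s0   s1  s0 
 * s1   s2  s0 
 * s2   s2  s3 
   s3   s3  s3 
(> = start, * = accepting)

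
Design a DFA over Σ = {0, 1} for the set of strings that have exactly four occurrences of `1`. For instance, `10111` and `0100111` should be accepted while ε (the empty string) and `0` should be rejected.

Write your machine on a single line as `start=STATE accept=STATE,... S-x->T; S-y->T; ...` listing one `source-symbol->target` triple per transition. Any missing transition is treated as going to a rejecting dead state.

Only the number of `1`s matters, and only up to 5. Make a chain A → B → C → D → E → F advanced by each `1` (with F absorbing); every other symbol self-loops. The accepting set is {E}.
With 6 states:
       0  1 
>  A   A  B 
   B   B  C 
   C   C  D 
   D   D  E 
 * E   E  F 
   F   F  F 
(> = start, * = accepting)

start=A; accept=E; A-0->A; A-1->B; B-0->B; B-1->C; C-0->C; C-1->D; D-0->D; D-1->E; E-0->E; E-1->F; F-0->F; F-1->F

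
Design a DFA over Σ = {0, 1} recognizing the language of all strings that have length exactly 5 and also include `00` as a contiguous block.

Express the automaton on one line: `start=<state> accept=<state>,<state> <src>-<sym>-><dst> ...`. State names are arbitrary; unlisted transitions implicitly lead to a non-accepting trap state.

start=S0 accept=S12 S0-0->S1 S0-1->S2 S1-0->S3 S1-1->S4 S2-0->S5 S2-1->S4 S3-0->S6 S3-1->S6 S4-0->S7 S4-1->S8 S5-0->S6 S5-1->S8 S6-0->S9 S6-1->S9 S7-0->S9 S7-1->S10 S8-0->S11 S8-1->S10 S9-0->S12 S9-1->S12 S10-0->S13 S10-1->S14 S11-0->S12 S11-1->S14 S12-0->S15 S12-1->S15 S13-0->S15 S13-1->S16 S14-0->S17 S14-1->S16 S15-0->S15 S15-1->S15 S16-0->S17 S16-1->S16 S17-0->S15 S17-1->S16

Build one automaton per condition and run them in lockstep. One (7 states) tracks the input length, saturating at 6; the other (3 states) tracks whether and how much of `00` has been seen. Each combined state is a pair, one component from each; accept when both components accept.
          0    1  
>  S0     S1   S2 
   S1     S3   S4 
   S2     S5   S4 
   S3     S6   S6 
   S4     S7   S8 
   S5     S6   S8 
   S6     S9   S9 
   S7     S9  S10 
   S8    S11  S10 
   S9    S12  S12 
   S10   S13  S14 
   S11   S12  S14 
 * S12   S15  S15 
   S13   S15  S16 
   S14   S17  S16 
   S15   S15  S15 
   S16   S17  S16 
   S17   S15  S16 
(> = start, * = accepting)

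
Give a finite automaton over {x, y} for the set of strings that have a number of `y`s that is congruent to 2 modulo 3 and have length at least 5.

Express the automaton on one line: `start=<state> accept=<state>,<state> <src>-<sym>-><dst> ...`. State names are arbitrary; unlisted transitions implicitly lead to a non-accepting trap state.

Build one automaton per condition and run them in lockstep. One (3 states) tracks the count of `y`s modulo 3; the other (7 states) tracks the input length, saturating at 6. Each combined state is a pair, one component from each; accept when both components accept. Minimizing collapses redundant product states.
With 12 states:
          x    y  
>  S0     S1   S2 
   S1     S3   S4 
   S2     S4   S5 
   S3     S6   S7 
   S4     S7   S8 
   S5     S8   S6 
   S6     S6   S9 
   S7     S9  S10 
   S8    S10   S6 
   S9     S9  S11 
   S10   S11   S6 
 * S11   S11   S6 
(> = start, * = accepting)

start=S0 accept=S11 S0-x->S1 S0-y->S2 S1-x->S3 S1-y->S4 S2-x->S4 S2-y->S5 S3-x->S6 S3-y->S7 S4-x->S7 S4-y->S8 S5-x->S8 S5-y->S6 S6-x->S6 S6-y->S9 S7-x->S9 S7-y->S10 S8-x->S10 S8-y->S6 S9-x->S9 S9-y->S11 S10-x->S11 S10-y->S6 S11-x->S11 S11-y->S6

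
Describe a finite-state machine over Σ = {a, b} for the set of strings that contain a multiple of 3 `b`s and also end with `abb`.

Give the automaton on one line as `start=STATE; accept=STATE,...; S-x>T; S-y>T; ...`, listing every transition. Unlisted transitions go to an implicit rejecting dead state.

Handle the two conditions separately and then intersect. The first has 3 states tracking the count of `b`s modulo 3; the second has 4 states tracking how much of the suffix `abb` has currently been matched. A product state is a pair (one from each), accepting exactly when both do.
12 states suffice.
          a    b  
>  q0     q1   q2 
   q1     q1   q3 
   q2     q4   q5 
   q3     q4   q6 
   q4     q4   q7 
   q5     q8   q0 
   q6     q8   q0 
   q7     q8   q9 
   q8     q8  q10 
 * q9     q1   q2 
   q10    q1  q11 
   q11    q4   q5 
(> = start, * = accepting)

start=q0; accept=q9; q0-a>q1; q0-b>q2; q1-a>q1; q1-b>q3; q2-a>q4; q2-b>q5; q3-a>q4; q3-b>q6; q4-a>q4; q4-b>q7; q5-a>q8; q5-b>q0; q6-a>q8; q6-b>q0; q7-a>q8; q7-b>q9; q8-a>q8; q8-b>q10; q9-a>q1; q9-b>q2; q10-a>q1; q10-b>q11; q11-a>q4; q11-b>q5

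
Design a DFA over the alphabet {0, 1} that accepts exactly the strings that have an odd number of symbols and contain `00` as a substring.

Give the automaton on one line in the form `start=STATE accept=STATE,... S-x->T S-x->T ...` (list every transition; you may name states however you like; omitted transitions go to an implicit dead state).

start=q0 accept=q5 q0-0->q1 q0-1->q2 q1-0->q3 q1-1->q0 q2-0->q4 q2-1->q0 q3-0->q5 q3-1->q5 q4-0->q5 q4-1->q2 q5-0->q3 q5-1->q3

Run two small machines in parallel and take their product. One (2 states) tracks the input length modulo 2; the other (3 states) tracks whether and how much of `00` has been seen. Each combined state is a pair, one component from each; accept when both components accept.
A 6-state machine:
        0   1  
>  q0   q1  q2 
   q1   q3  q0 
   q2   q4  q0 
   q3   q5  q5 
   q4   q5  q2 
 * q5   q3  q3 
(> = start, * = accepting)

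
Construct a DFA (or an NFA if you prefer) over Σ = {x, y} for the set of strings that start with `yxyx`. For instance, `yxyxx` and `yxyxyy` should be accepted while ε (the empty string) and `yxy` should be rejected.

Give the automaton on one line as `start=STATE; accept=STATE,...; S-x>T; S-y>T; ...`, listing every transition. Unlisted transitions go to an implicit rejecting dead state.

Walk along `yxyx` while the input agrees: from S0 take `y` to S1, and so on. Any deviation drops to the rejecting sink S5. Once S4 is reached the prefix is confirmed and every continuation is accepted.
A 6-state machine:
        x   y  
>  S0   S5  S1 
   S1   S2  S5 
   S2   S5  S3 
   S3   S4  S5 
 * S4   S4  S4 
   S5   S5  S5 
(> = start, * = accepting)

start=S0; accept=S4; S0-x>S5; S0-y>S1; S1-x>S2; S1-y>S5; S2-x>S5; S2-y>S3; S3-x>S4; S3-y>S5; S4-x>S4; S4-y>S4; S5-x>S5; S5-y>S5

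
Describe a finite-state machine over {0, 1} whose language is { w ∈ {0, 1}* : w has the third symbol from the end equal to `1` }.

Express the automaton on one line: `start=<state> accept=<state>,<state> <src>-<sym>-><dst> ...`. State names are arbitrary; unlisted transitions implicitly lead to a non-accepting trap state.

Because acceptance depends on a position counted from the end, the machine has to buffer the most recent 3 symbols. Make each state the string of the last up-to-3 symbols read; on input `x` shift the window left and append `x`. Accept when the buffered window has length 3 and begins with `1`.
With 15 states:
          0    1  
>  q0     q1   q2 
   q1     q3   q4 
   q2     q5   q6 
   q3     q7   q8 
   q4     q9  q10 
   q5    q11  q12 
   q6    q13  q14 
   q7     q7   q8 
   q8     q9  q10 
   q9    q11  q12 
   q10   q13  q14 
 * q11    q7   q8 
 * q12    q9  q10 
 * q13   q11  q12 
 * q14   q13  q14 
(> = start, * = accepting)

start=q0 accept=q11,q12,q13,q14 q0-0->q1 q0-1->q2 q1-0->q3 q1-1->q4 q2-0->q5 q2-1->q6 q3-0->q7 q3-1->q8 q4-0->q9 q4-1->q10 q5-0->q11 q5-1->q12 q6-0->q13 q6-1->q14 q7-0->q7 q7-1->q8 q8-0->q9 q8-1->q10 q9-0->q11 q9-1->q12 q10-0->q13 q10-1->q14 q11-0->q7 q11-1->q8 q12-0->q9 q12-1->q10 q13-0->q11 q13-1->q12 q14-0->q13 q14-1->q14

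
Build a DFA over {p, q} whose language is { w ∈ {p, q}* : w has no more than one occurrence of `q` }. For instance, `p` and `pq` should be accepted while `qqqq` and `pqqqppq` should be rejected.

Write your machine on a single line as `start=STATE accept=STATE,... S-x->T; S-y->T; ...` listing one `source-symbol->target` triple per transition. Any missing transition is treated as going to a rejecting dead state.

start=s0; accept=s0,s1; s0-p->s0; s0-q->s1; s1-p->s1; s1-q->s2; s2-p->s2; s2-q->s2

Only the number of `q`s matters, and only up to 2. Make a chain s0 → s1 → s2 advanced by each `q` (with s2 absorbing); every other symbol self-loops. The accepting set is {s0, s1}.
        p   q  
>* s0   s0  s1 
 * s1   s1  s2 
   s2   s2  s2 
(> = start, * = accepting)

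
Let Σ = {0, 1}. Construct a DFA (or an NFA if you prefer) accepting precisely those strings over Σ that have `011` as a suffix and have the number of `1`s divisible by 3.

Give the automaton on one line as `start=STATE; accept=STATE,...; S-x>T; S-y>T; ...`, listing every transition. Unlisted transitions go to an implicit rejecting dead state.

start=q0; accept=q5; q0-0>q0; q0-1>q1; q1-0>q2; q1-1>q3; q2-0>q2; q2-1>q4; q3-0>q3; q3-1>q0; q4-0>q3; q4-1>q5; q5-0>q0; q5-1>q1

Build one automaton per condition and run them in lockstep. One (4 states) tracks how much of the suffix `011` has currently been matched; the other (3 states) tracks the count of `1`s modulo 3. Each combined state is a pair, one component from each; accept when both components accept. Minimizing collapses redundant product states.
A 6-state machine:
        0   1  
>  q0   q0  q1 
   q1   q2  q3 
   q2   q2  q4 
   q3   q3  q0 
   q4   q3  q5 
 * q5   q0  q1 
(> = start, * = accepting)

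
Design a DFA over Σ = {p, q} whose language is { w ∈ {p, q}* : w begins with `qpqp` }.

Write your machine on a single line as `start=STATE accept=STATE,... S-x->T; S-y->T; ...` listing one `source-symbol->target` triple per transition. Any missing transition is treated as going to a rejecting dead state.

Walk along `qpqp` while the input agrees: from S0 take `q` to S1, and so on. Any deviation drops to the rejecting sink S5. Once S4 is reached the prefix is confirmed and every continuation is accepted.
        p   q  
>  S0   S5  S1 
   S1   S2  S5 
   S2   S5  S3 
   S3   S4  S5 
 * S4   S4  S4 
   S5   S5  S5 
(> = start, * = accepting)

start=S0; accept=S4; S0-p->S5; S0-q->S1; S1-p->S2; S1-q->S5; S2-p->S5; S2-q->S3; S3-p->S4; S3-q->S5; S4-p->S4; S4-q->S4; S5-p->S5; S5-q->S5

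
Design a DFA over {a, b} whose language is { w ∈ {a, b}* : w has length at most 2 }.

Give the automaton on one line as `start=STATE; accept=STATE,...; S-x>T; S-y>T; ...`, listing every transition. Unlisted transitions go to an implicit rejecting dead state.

start=q0; accept=q0,q1,q2; q0-a>q1; q0-b>q1; q1-a>q2; q1-b>q2; q2-a>q3; q2-b>q3; q3-a>q3; q3-b>q3

We only need to distinguish lengths 0, 1, …, 2, and '>2'. Chain q0 → q1 → q2 → q3 on every symbol, with q3 looping. Accepting states: {q0, q1, q2}.
        a   b  
>* q0   q1  q1 
 * q1   q2  q2 
 * q2   q3  q3 
   q3   q3  q3 
(> = start, * = accepting)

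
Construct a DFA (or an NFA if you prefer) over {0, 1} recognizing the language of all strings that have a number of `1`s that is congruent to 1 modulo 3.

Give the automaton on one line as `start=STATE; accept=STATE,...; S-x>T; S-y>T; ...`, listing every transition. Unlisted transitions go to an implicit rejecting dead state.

start=s0; accept=s1; s0-0>s0; s0-1>s1; s1-0>s1; s1-1>s2; s2-0>s2; s2-1>s0

The only thing that matters is how many `1`s have appeared, reduced mod 3. Use one state per residue: s0 for 0, …, s2 for 2. Reading `1` moves to the next residue; anything else stays put. s1 is accepting.
With 3 states:
        0   1  
>  s0   s0  s1 
 * s1   s1  s2 
   s2   s2  s0 
(> = start, * = accepting)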